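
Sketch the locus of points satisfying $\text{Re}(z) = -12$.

Re(z) = x where z = x + yi; the equation x = -12 is satisfied by all points with that x-coordinate
Locus: Vertical line x = -12


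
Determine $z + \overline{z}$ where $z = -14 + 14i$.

z + conjugate(z) = (a + bi) + (a - bi) = 2a
= 2 * (-14) = -28


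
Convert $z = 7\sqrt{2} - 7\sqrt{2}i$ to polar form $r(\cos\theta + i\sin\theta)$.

r = |z| = sqrt(a^2 + b^2) = sqrt((7*sqrt(2))^2 + (-7*sqrt(2))^2) = sqrt(98 + 98) = sqrt(196) = 14
θ = arctan(b/a) = arctan(-9.8995/9.8995) (quadrant-adjusted) = 315°
z = 14(cos 315° + i sin 315°)


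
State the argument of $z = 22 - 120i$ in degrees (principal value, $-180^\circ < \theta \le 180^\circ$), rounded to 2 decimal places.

θ = arctan(b/a) = arctan(-120/22) (quadrant-adjusted) = -79.61°


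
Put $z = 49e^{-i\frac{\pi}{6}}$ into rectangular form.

a = r cos θ = 49 * sqrt(3)/2 = 49*sqrt(3)/2
b = r sin θ = 49 * -1/2 = -49/2
z = 49*sqrt(3)/2 - (49/2)i


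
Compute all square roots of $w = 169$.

|w| = 169, arg(w) = 0°
Root modulus = 169^(1/2) = 13
Root arguments: θ_k = (0° + 360°k)/2 for k = 0, 1, ..., 1
Roots: 13, -13


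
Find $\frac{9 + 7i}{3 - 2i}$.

Multiply numerator and denominator by conjugate (3 + 2i):
= (9 + 7i)(3 + 2i) / (3^2 + (-2)^2)
= (13 + 39i) / 13
= 1 + 3i


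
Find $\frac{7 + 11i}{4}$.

Divisor is real, so divide each part by 4:
= 7/4 + (11/4)i


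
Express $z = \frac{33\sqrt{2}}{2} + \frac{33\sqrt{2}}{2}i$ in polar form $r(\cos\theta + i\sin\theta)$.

r = |z| = sqrt(a^2 + b^2) = sqrt((33*sqrt(2)/2)^2 + (33*sqrt(2)/2)^2) = sqrt(1089/2 + 1089/2) = sqrt(1089) = 33
θ = arctan(b/a) = arctan(23.3345/23.3345) (quadrant-adjusted) = 45°
z = 33(cos 45° + i sin 45°)


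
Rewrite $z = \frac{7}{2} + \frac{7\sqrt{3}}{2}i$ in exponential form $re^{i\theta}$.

r = |z| = sqrt((7/2)^2 + (7*sqrt(3)/2)^2) = sqrt(49/4 + 147/4) = sqrt(49) = 7
θ = arctan(b/a) = arctan(6.0622/3.5) (quadrant-adjusted) = 60° = π/3
z = 7e^(i*π/3)


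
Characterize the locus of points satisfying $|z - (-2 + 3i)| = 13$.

|z - z0| = r describes a circle centered at z0 with radius r
Here z0 = -2 + 3i and r = 13
Locus: Circle centered at (-2, 3) with radius 13


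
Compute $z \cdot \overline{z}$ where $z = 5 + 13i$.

z * conjugate(z) = |z|^2 = a^2 + b^2
= 5^2 + 13^2 = 194


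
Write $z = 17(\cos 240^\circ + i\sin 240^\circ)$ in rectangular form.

a = r cos θ = 17 * -1/2 = -17/2
b = r sin θ = 17 * -sqrt(3)/2 = -17*sqrt(3)/2
z = -17/2 - (17*sqrt(3)/2)i


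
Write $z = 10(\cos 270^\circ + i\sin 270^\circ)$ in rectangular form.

a = r cos θ = 10 * 0 = 0
b = r sin θ = 10 * -1 = -10
z = -10i


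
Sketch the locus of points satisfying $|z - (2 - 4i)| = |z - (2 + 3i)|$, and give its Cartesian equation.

|z - z1| = |z - z2| means z is equidistant from z1 and z2,
i.e. the perpendicular bisector of the segment from (2, -4) to (2, 3) (midpoint (2, -1/2)).
With z = x + yi, square both sides:
(x - 2)^2 + (y - (-4))^2 = (x - 2)^2 + (y - 3)^2
The x^2 and y^2 terms cancel: 0x + 14y = 13 - 20 = -7
Simplify: y = -1/2
Locus: Perpendicular bisector of the segment from (2, -4) to (2, 3): the line y = -1/2


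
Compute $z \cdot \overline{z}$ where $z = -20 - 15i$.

z * conjugate(z) = |z|^2 = a^2 + b^2
= (-20)^2 + (-15)^2 = 625


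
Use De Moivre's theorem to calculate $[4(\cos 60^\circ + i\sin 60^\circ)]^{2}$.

By De Moivre: z^n = r^n(cos(nθ) + i sin(nθ))
= 4^2(cos(2*60°) + i sin(2*60°))
= 16(cos 120° + i sin 120°)
= -8 + 8*sqrt(3)i


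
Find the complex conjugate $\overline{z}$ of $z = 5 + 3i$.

If z = a + bi, then conjugate(z) = a - bi
conjugate(5 + 3i) = 5 - 3i


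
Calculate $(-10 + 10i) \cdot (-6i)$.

(a1*a2 - b1*b2) + (a1*b2 + b1*a2)i
= (0 - (-60)) + (60 + 0)i
= 60 + 60i


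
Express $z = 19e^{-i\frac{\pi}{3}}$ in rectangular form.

a = r cos θ = 19 * 1/2 = 19/2
b = r sin θ = 19 * -sqrt(3)/2 = -19*sqrt(3)/2
z = 19/2 - (19*sqrt(3)/2)i


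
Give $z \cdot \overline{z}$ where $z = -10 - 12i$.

z * conjugate(z) = |z|^2 = a^2 + b^2
= (-10)^2 + (-12)^2 = 244


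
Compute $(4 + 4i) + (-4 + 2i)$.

(4 + (-4)) + (4 + 2)i = 6i


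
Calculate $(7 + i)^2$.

(a + bi)^2 = a^2 - b^2 + 2abi
= 7^2 - 1^2 + 2*7*1i
= 48 + 14i


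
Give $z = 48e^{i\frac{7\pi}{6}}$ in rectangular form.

a = r cos θ = 48 * -sqrt(3)/2 = -24*sqrt(3)
b = r sin θ = 48 * -1/2 = -24
z = -24*sqrt(3) - 24i


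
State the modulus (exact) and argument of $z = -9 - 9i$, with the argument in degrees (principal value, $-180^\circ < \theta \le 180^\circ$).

|z| = sqrt((-9)^2 + (-9)^2) = sqrt(162)
arg(z) = arctan(b/a) = arctan(-9/-9) (quadrant-adjusted) = -135°


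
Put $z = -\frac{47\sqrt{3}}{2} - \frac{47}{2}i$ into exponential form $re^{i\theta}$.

r = |z| = sqrt((-47*sqrt(3)/2)^2 + (-47/2)^2) = sqrt(6627/4 + 2209/4) = sqrt(2209) = 47
θ = arctan(b/a) = arctan(-23.5/-40.7032) (quadrant-adjusted) = 210° = 7π/6
z = 47e^(i*7π/6)


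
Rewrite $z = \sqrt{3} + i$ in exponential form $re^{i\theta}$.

r = |z| = sqrt((sqrt(3))^2 + (1)^2) = sqrt(3 + 1) = sqrt(4) = 2
θ = arctan(b/a) = arctan(1/1.7321) (quadrant-adjusted) = 30° = π/6
z = 2e^(i*π/6)


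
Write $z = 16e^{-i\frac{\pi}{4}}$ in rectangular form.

a = r cos θ = 16 * sqrt(2)/2 = 8*sqrt(2)
b = r sin θ = 16 * -sqrt(2)/2 = -8*sqrt(2)
z = 8*sqrt(2) - 8*sqrt(2)i


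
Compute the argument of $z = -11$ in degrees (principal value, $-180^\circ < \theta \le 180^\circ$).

b = 0 and a < 0, so z lies on the negative real axis: θ = 180°


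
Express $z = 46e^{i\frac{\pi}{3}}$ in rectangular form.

a = r cos θ = 46 * 1/2 = 23
b = r sin θ = 46 * sqrt(3)/2 = 23*sqrt(3)
z = 23 + 23*sqrt(3)i


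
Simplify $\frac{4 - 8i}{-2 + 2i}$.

Multiply numerator and denominator by conjugate (-2 - 2i):
= (4 - 8i)(-2 - 2i) / ((-2)^2 + 2^2)
= (-24 + 8i) / 8
= -3 + i


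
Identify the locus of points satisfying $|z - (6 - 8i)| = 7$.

|z - z0| = r describes a circle centered at z0 with radius r
Here z0 = 6 - 8i and r = 7
Locus: Circle centered at (6, -8) with radius 7


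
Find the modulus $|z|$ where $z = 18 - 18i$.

|z| = sqrt(a^2 + b^2) = sqrt(18^2 + (-18)^2) = sqrt(648) = sqrt(648)


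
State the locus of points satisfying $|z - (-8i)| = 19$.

|z - z0| = r describes a circle centered at z0 with radius r
Here z0 = -8i and r = 19
Locus: Circle centered at (0, -8) with radius 19


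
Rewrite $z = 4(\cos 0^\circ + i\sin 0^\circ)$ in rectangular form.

a = r cos θ = 4 * 1 = 4
b = r sin θ = 4 * 0 = 0
z = 4


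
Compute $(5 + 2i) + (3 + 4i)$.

(5 + 3) + (2 + 4)i = 8 + 6i


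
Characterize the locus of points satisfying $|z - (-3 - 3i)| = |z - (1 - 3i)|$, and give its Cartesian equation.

|z - z1| = |z - z2| means z is equidistant from z1 and z2,
i.e. the perpendicular bisector of the segment from (-3, -3) to (1, -3) (midpoint (-1, -3)).
With z = x + yi, square both sides:
(x - (-3))^2 + (y - (-3))^2 = (x - 1)^2 + (y - (-3))^2
The x^2 and y^2 terms cancel: 8x + 0y = 10 - 18 = -8
Simplify: x = -1
Locus: Perpendicular bisector of the segment from (-3, -3) to (1, -3): the line x = -1


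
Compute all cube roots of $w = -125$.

|w| = 125, arg(w) = 180°
Root modulus = 125^(1/3) = 5
Root arguments: θ_k = (180° + 360°k)/3 for k = 0, 1, ..., 2
Roots: 5/2 + (5*sqrt(3)/2)i, -5, 5/2 - (5*sqrt(3)/2)i


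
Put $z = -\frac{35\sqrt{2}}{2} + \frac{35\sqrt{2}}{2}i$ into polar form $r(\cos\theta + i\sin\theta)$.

r = |z| = sqrt(a^2 + b^2) = sqrt((-35*sqrt(2)/2)^2 + (35*sqrt(2)/2)^2) = sqrt(1225/2 + 1225/2) = sqrt(1225) = 35
θ = arctan(b/a) = arctan(24.7487/-24.7487) (quadrant-adjusted) = 135°
z = 35(cos 135° + i sin 135°)


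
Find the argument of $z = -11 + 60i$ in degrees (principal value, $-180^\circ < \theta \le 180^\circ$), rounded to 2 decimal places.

θ = arctan(b/a) = arctan(60/-11) (quadrant-adjusted) = 100.39°


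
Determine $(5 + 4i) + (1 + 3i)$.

(5 + 1) + (4 + 3)i = 6 + 7i


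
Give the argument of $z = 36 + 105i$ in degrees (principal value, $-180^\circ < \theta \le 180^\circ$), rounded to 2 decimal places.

θ = arctan(b/a) = arctan(105/36) (quadrant-adjusted) = 71.08°


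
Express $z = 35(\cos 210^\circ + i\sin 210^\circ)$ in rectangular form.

a = r cos θ = 35 * -sqrt(3)/2 = -35*sqrt(3)/2
b = r sin θ = 35 * -1/2 = -35/2
z = -35*sqrt(3)/2 - (35/2)i


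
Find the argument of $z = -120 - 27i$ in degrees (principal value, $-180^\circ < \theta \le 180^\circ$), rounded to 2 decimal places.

θ = arctan(b/a) = arctan(-27/-120) (quadrant-adjusted) = -167.32°


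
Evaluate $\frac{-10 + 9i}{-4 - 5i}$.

Multiply numerator and denominator by conjugate (-4 + 5i):
= (-10 + 9i)(-4 + 5i) / ((-4)^2 + (-5)^2)
= (-5 - 86i) / 41
= -5/41 - (86/41)i


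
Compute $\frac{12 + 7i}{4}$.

Divisor is real, so divide each part by 4:
= 3 + (7/4)i


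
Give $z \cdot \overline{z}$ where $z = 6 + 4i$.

z * conjugate(z) = |z|^2 = a^2 + b^2
= 6^2 + 4^2 = 52


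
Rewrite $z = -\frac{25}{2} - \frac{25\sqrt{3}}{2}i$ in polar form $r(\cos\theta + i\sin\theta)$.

r = |z| = sqrt(a^2 + b^2) = sqrt((-25/2)^2 + (-25*sqrt(3)/2)^2) = sqrt(625/4 + 1875/4) = sqrt(625) = 25
θ = arctan(b/a) = arctan(-21.6506/-12.5) (quadrant-adjusted) = 240°
z = 25(cos 240° + i sin 240°)


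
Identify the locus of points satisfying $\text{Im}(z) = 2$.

Im(z) = y where z = x + yi; the equation y = 2 is satisfied by all points with that y-coordinate
Locus: Horizontal line y = 2


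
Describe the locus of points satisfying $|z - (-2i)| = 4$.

|z - z0| = r describes a circle centered at z0 with radius r
Here z0 = -2i and r = 4
Locus: Circle centered at (0, -2) with radius 4


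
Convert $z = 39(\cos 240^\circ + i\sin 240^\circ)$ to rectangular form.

a = r cos θ = 39 * -1/2 = -39/2
b = r sin θ = 39 * -sqrt(3)/2 = -39*sqrt(3)/2
z = -39/2 - (39*sqrt(3)/2)i


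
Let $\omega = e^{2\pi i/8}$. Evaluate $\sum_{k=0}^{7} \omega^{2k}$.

Let ζ = ω^2 = e^(2πi·2/8). Since 8 ∤ 2, ζ ≠ 1.
Sum = Σ_{k=0}^{7} ζ^k = (ζ^8 - 1)/(ζ - 1) = (ω^{2·8} - 1)/(ζ - 1) = (1 - 1)/(ζ - 1) = 0


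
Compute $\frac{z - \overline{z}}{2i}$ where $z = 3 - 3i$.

z - conjugate(z) = 2bi
(z - conjugate(z))/(2i) = 2bi/(2i) = b = -3


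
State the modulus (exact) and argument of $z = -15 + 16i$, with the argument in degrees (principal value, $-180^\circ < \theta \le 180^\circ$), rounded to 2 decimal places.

|z| = sqrt((-15)^2 + 16^2) = sqrt(481)
arg(z) = arctan(b/a) = arctan(16/-15) (quadrant-adjusted) = 133.15°


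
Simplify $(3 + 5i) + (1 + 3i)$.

(3 + 1) + (5 + 3)i = 4 + 8i


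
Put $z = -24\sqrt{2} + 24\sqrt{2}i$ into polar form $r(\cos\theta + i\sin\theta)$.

r = |z| = sqrt(a^2 + b^2) = sqrt((-24*sqrt(2))^2 + (24*sqrt(2))^2) = sqrt(1152 + 1152) = sqrt(2304) = 48
θ = arctan(b/a) = arctan(33.9411/-33.9411) (quadrant-adjusted) = 135°
z = 48(cos 135° + i sin 135°)


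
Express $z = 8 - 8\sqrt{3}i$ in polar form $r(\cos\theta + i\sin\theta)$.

r = |z| = sqrt(a^2 + b^2) = sqrt((8)^2 + (-8*sqrt(3))^2) = sqrt(64 + 192) = sqrt(256) = 16
θ = arctan(b/a) = arctan(-13.8564/8) (quadrant-adjusted) = 300°
z = 16(cos 300° + i sin 300°)


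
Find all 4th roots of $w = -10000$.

|w| = 10000, arg(w) = 180°
Root modulus = 10000^(1/4) = 10
Root arguments: θ_k = (180° + 360°k)/4 for k = 0, 1, ..., 3
Roots: 5*sqrt(2) + 5*sqrt(2)i, -5*sqrt(2) + 5*sqrt(2)i, -5*sqrt(2) - 5*sqrt(2)i, 5*sqrt(2) - 5*sqrt(2)i


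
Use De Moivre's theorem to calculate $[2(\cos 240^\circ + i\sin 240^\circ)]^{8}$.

By De Moivre: z^n = r^n(cos(nθ) + i sin(nθ))
= 2^8(cos(8*240°) + i sin(8*240°))
= 256(cos 120° + i sin 120°)
= -128 + 128*sqrt(3)i


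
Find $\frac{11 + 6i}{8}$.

Divisor is real, so divide each part by 8:
= 11/8 + (3/4)i


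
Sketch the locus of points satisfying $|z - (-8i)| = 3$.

|z - z0| = r describes a circle centered at z0 with radius r
Here z0 = -8i and r = 3
Locus: Circle centered at (0, -8) with radius 3


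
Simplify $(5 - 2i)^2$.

(a + bi)^2 = a^2 - b^2 + 2abi
= 5^2 - (-2)^2 + 2*5*(-2)i
= 21 - 20i


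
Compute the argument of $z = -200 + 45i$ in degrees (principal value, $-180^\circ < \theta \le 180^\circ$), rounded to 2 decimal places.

θ = arctan(b/a) = arctan(45/-200) (quadrant-adjusted) = 167.32°


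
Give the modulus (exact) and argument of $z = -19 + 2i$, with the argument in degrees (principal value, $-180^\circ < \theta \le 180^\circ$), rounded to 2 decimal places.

|z| = sqrt((-19)^2 + 2^2) = sqrt(365)
arg(z) = arctan(b/a) = arctan(2/-19) (quadrant-adjusted) = 173.99°


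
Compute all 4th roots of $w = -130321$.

|w| = 130321, arg(w) = 180°
Root modulus = 130321^(1/4) = 19
Root arguments: θ_k = (180° + 360°k)/4 for k = 0, 1, ..., 3
Roots: 19*sqrt(2)/2 + (19*sqrt(2)/2)i, -19*sqrt(2)/2 + (19*sqrt(2)/2)i, -19*sqrt(2)/2 - (19*sqrt(2)/2)i, 19*sqrt(2)/2 - (19*sqrt(2)/2)i


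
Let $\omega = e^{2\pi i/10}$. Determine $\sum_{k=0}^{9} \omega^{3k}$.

Let ζ = ω^3 = e^(2πi·3/10). Since 10 ∤ 3, ζ ≠ 1.
Sum = Σ_{k=0}^{9} ζ^k = (ζ^10 - 1)/(ζ - 1) = (ω^{3·10} - 1)/(ζ - 1) = (1 - 1)/(ζ - 1) = 0


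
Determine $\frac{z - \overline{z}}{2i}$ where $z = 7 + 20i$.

z - conjugate(z) = 2bi
(z - conjugate(z))/(2i) = 2bi/(2i) = b = 20


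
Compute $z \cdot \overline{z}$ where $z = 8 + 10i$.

z * conjugate(z) = |z|^2 = a^2 + b^2
= 8^2 + 10^2 = 164


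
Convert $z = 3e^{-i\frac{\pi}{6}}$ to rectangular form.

a = r cos θ = 3 * sqrt(3)/2 = 3*sqrt(3)/2
b = r sin θ = 3 * -1/2 = -3/2
z = 3*sqrt(3)/2 - (3/2)i


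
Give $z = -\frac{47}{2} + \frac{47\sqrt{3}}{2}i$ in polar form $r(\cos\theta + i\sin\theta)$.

r = |z| = sqrt(a^2 + b^2) = sqrt((-47/2)^2 + (47*sqrt(3)/2)^2) = sqrt(2209/4 + 6627/4) = sqrt(2209) = 47
θ = arctan(b/a) = arctan(40.7032/-23.5) (quadrant-adjusted) = 120°
z = 47(cos 120° + i sin 120°)


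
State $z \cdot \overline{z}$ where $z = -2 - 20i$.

z * conjugate(z) = |z|^2 = a^2 + b^2
= (-2)^2 + (-20)^2 = 404


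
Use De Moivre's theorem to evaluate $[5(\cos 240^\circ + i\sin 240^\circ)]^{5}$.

By De Moivre: z^n = r^n(cos(nθ) + i sin(nθ))
= 5^5(cos(5*240°) + i sin(5*240°))
= 3125(cos 120° + i sin 120°)
= -3125/2 + (3125*sqrt(3)/2)i


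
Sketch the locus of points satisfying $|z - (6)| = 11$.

|z - z0| = r describes a circle centered at z0 with radius r
Here z0 = 6 and r = 11
Locus: Circle centered at (6, 0) with radius 11


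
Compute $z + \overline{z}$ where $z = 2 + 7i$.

z + conjugate(z) = (a + bi) + (a - bi) = 2a
= 2 * 2 = 4


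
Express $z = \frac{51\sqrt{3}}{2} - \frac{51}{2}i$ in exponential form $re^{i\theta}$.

r = |z| = sqrt((51*sqrt(3)/2)^2 + (-51/2)^2) = sqrt(7803/4 + 2601/4) = sqrt(2601) = 51
θ = arctan(b/a) = arctan(-25.5/44.1673) (quadrant-adjusted) = -30° = -π/6
z = 51e^(-i*π/6)


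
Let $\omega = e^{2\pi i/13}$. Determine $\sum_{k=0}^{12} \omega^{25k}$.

Let ζ = ω^25 = e^(2πi·25/13). Since 13 ∤ 25, ζ ≠ 1.
Sum = Σ_{k=0}^{12} ζ^k = (ζ^13 - 1)/(ζ - 1) = (ω^{25·13} - 1)/(ζ - 1) = (1 - 1)/(ζ - 1) = 0


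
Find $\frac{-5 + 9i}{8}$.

Divisor is real, so divide each part by 8:
= -5/8 + (9/8)i


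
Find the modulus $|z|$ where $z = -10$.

|z| = sqrt(a^2 + b^2) = sqrt((-10)^2 + 0^2) = sqrt(100) = 10


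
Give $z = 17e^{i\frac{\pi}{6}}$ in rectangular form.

a = r cos θ = 17 * sqrt(3)/2 = 17*sqrt(3)/2
b = r sin θ = 17 * 1/2 = 17/2
z = 17*sqrt(3)/2 + (17/2)i


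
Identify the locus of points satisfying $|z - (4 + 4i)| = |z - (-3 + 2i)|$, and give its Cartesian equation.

|z - z1| = |z - z2| means z is equidistant from z1 and z2,
i.e. the perpendicular bisector of the segment from (4, 4) to (-3, 2) (midpoint (1/2, 3)).
With z = x + yi, square both sides:
(x - 4)^2 + (y - 4)^2 = (x - (-3))^2 + (y - 2)^2
The x^2 and y^2 terms cancel: -14x + (-4)y = 13 - 32 = -19
Simplify: 14x + 4y = 19
Locus: Perpendicular bisector of the segment from (4, 4) to (-3, 2): the line 14x + 4y = 19


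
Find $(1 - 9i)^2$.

(a + bi)^2 = a^2 - b^2 + 2abi
= 1^2 - (-9)^2 + 2*1*(-9)i
= -80 - 18i


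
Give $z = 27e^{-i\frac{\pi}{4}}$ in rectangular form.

a = r cos θ = 27 * sqrt(2)/2 = 27*sqrt(2)/2
b = r sin θ = 27 * -sqrt(2)/2 = -27*sqrt(2)/2
z = 27*sqrt(2)/2 - (27*sqrt(2)/2)i


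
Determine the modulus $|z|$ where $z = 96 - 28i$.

|z| = sqrt(a^2 + b^2) = sqrt(96^2 + (-28)^2) = sqrt(10000) = 100


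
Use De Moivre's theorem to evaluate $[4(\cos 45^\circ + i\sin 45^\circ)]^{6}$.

By De Moivre: z^n = r^n(cos(nθ) + i sin(nθ))
= 4^6(cos(6*45°) + i sin(6*45°))
= 4096(cos 270° + i sin 270°)
= -4096i


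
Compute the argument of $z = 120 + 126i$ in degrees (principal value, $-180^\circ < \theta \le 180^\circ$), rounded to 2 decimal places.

θ = arctan(b/a) = arctan(126/120) (quadrant-adjusted) = 46.40°


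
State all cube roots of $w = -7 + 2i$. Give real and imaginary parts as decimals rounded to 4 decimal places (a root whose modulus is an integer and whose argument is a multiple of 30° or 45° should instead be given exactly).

|w| = sqrt(53) ≈ 7.280110, arg(w) ≈ 164.054604°
Root modulus = sqrt(53)^(1/3) ≈ 1.938114
Root arguments: θ_k = (arg(w) + 360°k)/3 for k = 0, 1, ..., 2
Compute each root as (root modulus)(cos θ_k + i sin θ_k) using full-precision intermediates, then round to 4 decimal places.
Roots: 1.1204 + 1.5815i, -1.9298 + 0.1795i, 0.8094 - 1.7610i


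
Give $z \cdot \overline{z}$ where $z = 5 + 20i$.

z * conjugate(z) = |z|^2 = a^2 + b^2
= 5^2 + 20^2 = 425


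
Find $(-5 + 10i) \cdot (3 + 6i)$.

(a1*a2 - b1*b2) + (a1*b2 + b1*a2)i
= (-15 - 60) + (-30 + 30)i
= -75


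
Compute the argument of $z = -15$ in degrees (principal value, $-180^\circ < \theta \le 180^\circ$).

b = 0 and a < 0, so z lies on the negative real axis: θ = 180°


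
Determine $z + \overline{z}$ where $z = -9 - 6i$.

z + conjugate(z) = (a + bi) + (a - bi) = 2a
= 2 * (-9) = -18


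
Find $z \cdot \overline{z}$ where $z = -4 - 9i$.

z * conjugate(z) = |z|^2 = a^2 + b^2
= (-4)^2 + (-9)^2 = 97


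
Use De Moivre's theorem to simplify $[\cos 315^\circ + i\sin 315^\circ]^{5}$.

By De Moivre: z^n = r^n(cos(nθ) + i sin(nθ))
= 1^5(cos(5*315°) + i sin(5*315°))
= 1(cos 135° + i sin 135°)
= -sqrt(2)/2 + (sqrt(2)/2)i


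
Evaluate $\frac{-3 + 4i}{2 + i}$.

Multiply numerator and denominator by conjugate (2 - i):
= (-3 + 4i)(2 - i) / (2^2 + 1^2)
= (-2 + 11i) / 5
= -2/5 + (11/5)i


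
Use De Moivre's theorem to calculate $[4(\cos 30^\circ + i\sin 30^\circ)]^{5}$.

By De Moivre: z^n = r^n(cos(nθ) + i sin(nθ))
= 4^5(cos(5*30°) + i sin(5*30°))
= 1024(cos 150° + i sin 150°)
= -512*sqrt(3) + 512i


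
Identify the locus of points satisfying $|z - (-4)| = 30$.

|z - z0| = r describes a circle centered at z0 with radius r
Here z0 = -4 and r = 30
Locus: Circle centered at (-4, 0) with radius 30


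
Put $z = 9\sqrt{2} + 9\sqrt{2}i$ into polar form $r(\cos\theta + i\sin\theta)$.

r = |z| = sqrt(a^2 + b^2) = sqrt((9*sqrt(2))^2 + (9*sqrt(2))^2) = sqrt(162 + 162) = sqrt(324) = 18
θ = arctan(b/a) = arctan(12.7279/12.7279) (quadrant-adjusted) = 45°
z = 18(cos 45° + i sin 45°)


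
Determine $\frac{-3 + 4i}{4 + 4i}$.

Multiply numerator and denominator by conjugate (4 - 4i):
= (-3 + 4i)(4 - 4i) / (4^2 + 4^2)
= (4 + 28i) / 32
Divide through by 4: (1 + 7i) / 8
= 1/8 + (7/8)i


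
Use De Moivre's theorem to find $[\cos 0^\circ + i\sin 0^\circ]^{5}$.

By De Moivre: z^n = r^n(cos(nθ) + i sin(nθ))
= 1^5(cos(5*0°) + i sin(5*0°))
= 1(cos 0° + i sin 0°)
= 1


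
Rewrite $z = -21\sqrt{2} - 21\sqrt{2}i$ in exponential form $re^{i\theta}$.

r = |z| = sqrt((-21*sqrt(2))^2 + (-21*sqrt(2))^2) = sqrt(882 + 882) = sqrt(1764) = 42
θ = arctan(b/a) = arctan(-29.6985/-29.6985) (quadrant-adjusted) = 225° = 5π/4
z = 42e^(i*5π/4)


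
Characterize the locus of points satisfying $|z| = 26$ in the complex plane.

|z| = 26 means sqrt(x^2 + y^2) = 26
This is a circle of radius 26 centered at the origin


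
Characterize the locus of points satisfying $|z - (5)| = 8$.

|z - z0| = r describes a circle centered at z0 with radius r
Here z0 = 5 and r = 8
Locus: Circle centered at (5, 0) with radius 8


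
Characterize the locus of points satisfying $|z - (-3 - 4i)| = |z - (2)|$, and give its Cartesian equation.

|z - z1| = |z - z2| means z is equidistant from z1 and z2,
i.e. the perpendicular bisector of the segment from (-3, -4) to (2, 0) (midpoint (-1/2, -2)).
With z = x + yi, square both sides:
(x - (-3))^2 + (y - (-4))^2 = (x - 2)^2 + (y - 0)^2
The x^2 and y^2 terms cancel: 10x + 8y = 4 - 25 = -21
Simplify: 10x + 8y = -21
Locus: Perpendicular bisector of the segment from (-3, -4) to (2, 0): the line 10x + 8y = -21


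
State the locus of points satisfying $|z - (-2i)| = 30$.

|z - z0| = r describes a circle centered at z0 with radius r
Here z0 = -2i and r = 30
Locus: Circle centered at (0, -2) with radius 30


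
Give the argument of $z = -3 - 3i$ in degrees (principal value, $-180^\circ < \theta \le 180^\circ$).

θ = arctan(b/a) = arctan(-3/-3) (quadrant-adjusted) = -135°


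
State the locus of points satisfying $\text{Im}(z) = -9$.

Im(z) = y where z = x + yi; the equation y = -9 is satisfied by all points with that y-coordinate
Locus: Horizontal line y = -9


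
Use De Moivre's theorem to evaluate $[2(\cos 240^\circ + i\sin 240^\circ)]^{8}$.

By De Moivre: z^n = r^n(cos(nθ) + i sin(nθ))
= 2^8(cos(8*240°) + i sin(8*240°))
= 256(cos 120° + i sin 120°)
= -128 + 128*sqrt(3)i


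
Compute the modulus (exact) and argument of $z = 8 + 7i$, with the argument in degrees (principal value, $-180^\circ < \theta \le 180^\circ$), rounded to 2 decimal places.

|z| = sqrt(8^2 + 7^2) = sqrt(113)
arg(z) = arctan(b/a) = arctan(7/8) (quadrant-adjusted) = 41.19°


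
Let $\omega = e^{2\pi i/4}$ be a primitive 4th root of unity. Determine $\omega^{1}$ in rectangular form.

ω^1 = e^(2πi·1/4) = e^(i·1π/2)
= cos(1π/2) + i sin(1π/2)
= i


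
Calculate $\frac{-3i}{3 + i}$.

Multiply numerator and denominator by conjugate (3 - i):
= (-3i)(3 - i) / (3^2 + 1^2)
= (-3 - 9i) / 10
= -3/10 - (9/10)i


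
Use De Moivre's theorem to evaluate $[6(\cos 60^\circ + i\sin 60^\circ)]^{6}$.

By De Moivre: z^n = r^n(cos(nθ) + i sin(nθ))
= 6^6(cos(6*60°) + i sin(6*60°))
= 46656(cos 0° + i sin 0°)
= 46656


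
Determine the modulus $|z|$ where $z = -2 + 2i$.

|z| = sqrt(a^2 + b^2) = sqrt((-2)^2 + 2^2) = sqrt(8) = sqrt(8)


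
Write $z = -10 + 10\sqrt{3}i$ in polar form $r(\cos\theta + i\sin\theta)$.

r = |z| = sqrt(a^2 + b^2) = sqrt((-10)^2 + (10*sqrt(3))^2) = sqrt(100 + 300) = sqrt(400) = 20
θ = arctan(b/a) = arctan(17.3205/-10) (quadrant-adjusted) = 120°
z = 20(cos 120° + i sin 120°)


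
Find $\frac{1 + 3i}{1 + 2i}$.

Multiply numerator and denominator by conjugate (1 - 2i):
= (1 + 3i)(1 - 2i) / (1^2 + 2^2)
= (7 + i) / 5
= 7/5 + (1/5)i


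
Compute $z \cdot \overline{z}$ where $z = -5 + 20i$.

z * conjugate(z) = |z|^2 = a^2 + b^2
= (-5)^2 + 20^2 = 425


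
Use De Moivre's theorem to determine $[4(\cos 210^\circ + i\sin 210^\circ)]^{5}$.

By De Moivre: z^n = r^n(cos(nθ) + i sin(nθ))
= 4^5(cos(5*210°) + i sin(5*210°))
= 1024(cos 330° + i sin 330°)
= 512*sqrt(3) - 512i


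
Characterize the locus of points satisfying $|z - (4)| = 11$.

|z - z0| = r describes a circle centered at z0 with radius r
Here z0 = 4 and r = 11
Locus: Circle centered at (4, 0) with radius 11


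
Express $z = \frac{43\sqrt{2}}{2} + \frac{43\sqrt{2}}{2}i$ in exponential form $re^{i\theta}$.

r = |z| = sqrt((43*sqrt(2)/2)^2 + (43*sqrt(2)/2)^2) = sqrt(1849/2 + 1849/2) = sqrt(1849) = 43
θ = arctan(b/a) = arctan(30.4056/30.4056) (quadrant-adjusted) = 45° = π/4
z = 43e^(i*π/4)


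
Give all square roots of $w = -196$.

|w| = 196, arg(w) = 180°
Root modulus = 196^(1/2) = 14
Root arguments: θ_k = (180° + 360°k)/2 for k = 0, 1, ..., 1
Roots: 14i, -14i


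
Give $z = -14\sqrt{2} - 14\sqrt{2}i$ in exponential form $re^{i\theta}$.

r = |z| = sqrt((-14*sqrt(2))^2 + (-14*sqrt(2))^2) = sqrt(392 + 392) = sqrt(784) = 28
θ = arctan(b/a) = arctan(-19.799/-19.799) (quadrant-adjusted) = -135° = -3π/4
z = 28e^(-i*3π/4)


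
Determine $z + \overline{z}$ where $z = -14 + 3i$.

z + conjugate(z) = (a + bi) + (a - bi) = 2a
= 2 * (-14) = -28


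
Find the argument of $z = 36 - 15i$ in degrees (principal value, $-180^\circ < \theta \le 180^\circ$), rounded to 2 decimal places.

θ = arctan(b/a) = arctan(-15/36) (quadrant-adjusted) = -22.62°


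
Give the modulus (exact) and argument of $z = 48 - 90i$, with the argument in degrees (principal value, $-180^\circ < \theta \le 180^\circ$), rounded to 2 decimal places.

|z| = sqrt(48^2 + (-90)^2) = 102
arg(z) = arctan(b/a) = arctan(-90/48) (quadrant-adjusted) = -61.93°


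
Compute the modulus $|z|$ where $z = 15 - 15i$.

|z| = sqrt(a^2 + b^2) = sqrt(15^2 + (-15)^2) = sqrt(450) = sqrt(450)


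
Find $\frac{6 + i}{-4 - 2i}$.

Multiply numerator and denominator by conjugate (-4 + 2i):
= (6 + i)(-4 + 2i) / ((-4)^2 + (-2)^2)
= (-26 + 8i) / 20
Divide through by 2: (-13 + 4i) / 10
= -13/10 + (2/5)i


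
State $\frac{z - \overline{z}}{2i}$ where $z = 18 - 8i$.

z - conjugate(z) = 2bi
(z - conjugate(z))/(2i) = 2bi/(2i) = b = -8


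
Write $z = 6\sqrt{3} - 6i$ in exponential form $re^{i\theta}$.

r = |z| = sqrt((6*sqrt(3))^2 + (-6)^2) = sqrt(108 + 36) = sqrt(144) = 12
θ = arctan(b/a) = arctan(-6/10.3923) (quadrant-adjusted) = -30° = -π/6
z = 12e^(-i*π/6)


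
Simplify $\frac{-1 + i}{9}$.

Divisor is real, so divide each part by 9:
= -1/9 + (1/9)i


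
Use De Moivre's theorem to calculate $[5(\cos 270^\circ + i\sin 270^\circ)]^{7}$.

By De Moivre: z^n = r^n(cos(nθ) + i sin(nθ))
= 5^7(cos(7*270°) + i sin(7*270°))
= 78125(cos 90° + i sin 90°)
= 78125i


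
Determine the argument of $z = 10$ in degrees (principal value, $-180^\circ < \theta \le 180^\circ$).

b = 0 and a > 0, so z lies on the positive real axis: θ = 0°


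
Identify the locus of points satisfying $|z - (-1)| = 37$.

|z - z0| = r describes a circle centered at z0 with radius r
Here z0 = -1 and r = 37
Locus: Circle centered at (-1, 0) with radius 37


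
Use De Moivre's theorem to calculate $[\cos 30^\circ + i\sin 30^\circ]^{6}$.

By De Moivre: z^n = r^n(cos(nθ) + i sin(nθ))
= 1^6(cos(6*30°) + i sin(6*30°))
= 1(cos 180° + i sin 180°)
= -1


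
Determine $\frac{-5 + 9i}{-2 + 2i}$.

Multiply numerator and denominator by conjugate (-2 - 2i):
= (-5 + 9i)(-2 - 2i) / ((-2)^2 + 2^2)
= (28 - 8i) / 8
Divide through by 4: (7 - 2i) / 2
= 7/2 - i


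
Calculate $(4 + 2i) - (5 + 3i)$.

(4 - 5) + (2 - 3)i = -1 - i


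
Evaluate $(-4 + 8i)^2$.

(a + bi)^2 = a^2 - b^2 + 2abi
= (-4)^2 - 8^2 + 2*(-4)*8i
= -48 - 64i


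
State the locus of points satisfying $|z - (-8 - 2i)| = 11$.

|z - z0| = r describes a circle centered at z0 with radius r
Here z0 = -8 - 2i and r = 11
Locus: Circle centered at (-8, -2) with radius 11


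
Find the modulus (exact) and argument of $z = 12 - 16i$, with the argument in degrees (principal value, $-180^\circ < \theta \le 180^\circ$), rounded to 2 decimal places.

|z| = sqrt(12^2 + (-16)^2) = 20
arg(z) = arctan(b/a) = arctan(-16/12) (quadrant-adjusted) = -53.13°


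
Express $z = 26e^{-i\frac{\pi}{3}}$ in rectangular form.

a = r cos θ = 26 * 1/2 = 13
b = r sin θ = 26 * -sqrt(3)/2 = -13*sqrt(3)
z = 13 - 13*sqrt(3)i


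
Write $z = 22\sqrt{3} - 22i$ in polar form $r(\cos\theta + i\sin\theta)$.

r = |z| = sqrt(a^2 + b^2) = sqrt((22*sqrt(3))^2 + (-22)^2) = sqrt(1452 + 484) = sqrt(1936) = 44
θ = arctan(b/a) = arctan(-22/38.1051) (quadrant-adjusted) = 330°
z = 44(cos 330° + i sin 330°)


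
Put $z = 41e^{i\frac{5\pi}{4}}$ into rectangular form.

a = r cos θ = 41 * -sqrt(2)/2 = -41*sqrt(2)/2
b = r sin θ = 41 * -sqrt(2)/2 = -41*sqrt(2)/2
z = -41*sqrt(2)/2 - (41*sqrt(2)/2)i


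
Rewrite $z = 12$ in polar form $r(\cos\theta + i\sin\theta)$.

r = |z| = sqrt(a^2 + b^2) = sqrt((12)^2 + (0)^2) = sqrt(144 + 0) = sqrt(144) = 12
b = 0 and a > 0, so z lies on the positive real axis: θ = 0°
z = 12(cos 0° + i sin 0°)


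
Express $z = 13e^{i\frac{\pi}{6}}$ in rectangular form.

a = r cos θ = 13 * sqrt(3)/2 = 13*sqrt(3)/2
b = r sin θ = 13 * 1/2 = 13/2
z = 13*sqrt(3)/2 + (13/2)i


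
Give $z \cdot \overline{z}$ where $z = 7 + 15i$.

z * conjugate(z) = |z|^2 = a^2 + b^2
= 7^2 + 15^2 = 274


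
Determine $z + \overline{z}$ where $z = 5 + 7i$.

z + conjugate(z) = (a + bi) + (a - bi) = 2a
= 2 * 5 = 10


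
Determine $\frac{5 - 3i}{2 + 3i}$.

Multiply numerator and denominator by conjugate (2 - 3i):
= (5 - 3i)(2 - 3i) / (2^2 + 3^2)
= (1 - 21i) / 13
= 1/13 - (21/13)i


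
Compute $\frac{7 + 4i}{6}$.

Divisor is real, so divide each part by 6:
= 7/6 + (2/3)i


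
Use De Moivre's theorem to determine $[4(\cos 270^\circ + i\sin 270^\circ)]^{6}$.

By De Moivre: z^n = r^n(cos(nθ) + i sin(nθ))
= 4^6(cos(6*270°) + i sin(6*270°))
= 4096(cos 180° + i sin 180°)
= -4096


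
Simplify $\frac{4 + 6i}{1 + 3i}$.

Multiply numerator and denominator by conjugate (1 - 3i):
= (4 + 6i)(1 - 3i) / (1^2 + 3^2)
= (22 - 6i) / 10
Divide through by 2: (11 - 3i) / 5
= 11/5 - (3/5)i


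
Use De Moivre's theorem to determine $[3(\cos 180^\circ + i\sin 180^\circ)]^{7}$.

By De Moivre: z^n = r^n(cos(nθ) + i sin(nθ))
= 3^7(cos(7*180°) + i sin(7*180°))
= 2187(cos 180° + i sin 180°)
= -2187


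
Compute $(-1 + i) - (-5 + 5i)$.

(-1 - (-5)) + (1 - 5)i = 4 - 4i


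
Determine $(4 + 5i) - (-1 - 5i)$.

(4 - (-1)) + (5 - (-5))i = 5 + 10i


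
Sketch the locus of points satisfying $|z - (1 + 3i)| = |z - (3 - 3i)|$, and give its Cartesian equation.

|z - z1| = |z - z2| means z is equidistant from z1 and z2,
i.e. the perpendicular bisector of the segment from (1, 3) to (3, -3) (midpoint (2, 0)).
With z = x + yi, square both sides:
(x - 1)^2 + (y - 3)^2 = (x - 3)^2 + (y - (-3))^2
The x^2 and y^2 terms cancel: 4x + (-12)y = 18 - 10 = 8
Simplify: x - 3y = 2
Locus: Perpendicular bisector of the segment from (1, 3) to (3, -3): the line x - 3y = 2


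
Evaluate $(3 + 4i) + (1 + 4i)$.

(3 + 1) + (4 + 4)i = 4 + 8i


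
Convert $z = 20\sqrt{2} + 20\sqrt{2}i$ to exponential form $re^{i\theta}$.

r = |z| = sqrt((20*sqrt(2))^2 + (20*sqrt(2))^2) = sqrt(800 + 800) = sqrt(1600) = 40
θ = arctan(b/a) = arctan(28.2843/28.2843) (quadrant-adjusted) = 45° = π/4
z = 40e^(i*π/4)


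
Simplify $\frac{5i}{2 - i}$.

Multiply numerator and denominator by conjugate (2 + i):
= (5i)(2 + i) / (2^2 + (-1)^2)
= (-5 + 10i) / 5
= -1 + 2i


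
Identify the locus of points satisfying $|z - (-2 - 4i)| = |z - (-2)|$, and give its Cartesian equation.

|z - z1| = |z - z2| means z is equidistant from z1 and z2,
i.e. the perpendicular bisector of the segment from (-2, -4) to (-2, 0) (midpoint (-2, -2)).
With z = x + yi, square both sides:
(x - (-2))^2 + (y - (-4))^2 = (x - (-2))^2 + (y - 0)^2
The x^2 and y^2 terms cancel: 0x + 8y = 4 - 20 = -16
Simplify: y = -2
Locus: Perpendicular bisector of the segment from (-2, -4) to (-2, 0): the line y = -2


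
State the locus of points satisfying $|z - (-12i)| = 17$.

|z - z0| = r describes a circle centered at z0 with radius r
Here z0 = -12i and r = 17
Locus: Circle centered at (0, -12) with radius 17


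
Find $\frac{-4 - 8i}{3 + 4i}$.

Multiply numerator and denominator by conjugate (3 - 4i):
= (-4 - 8i)(3 - 4i) / (3^2 + 4^2)
= (-44 - 8i) / 25
= -44/25 - (8/25)i


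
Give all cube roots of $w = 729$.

|w| = 729, arg(w) = 0°
Root modulus = 729^(1/3) = 9
Root arguments: θ_k = (0° + 360°k)/3 for k = 0, 1, ..., 2
Roots: 9, -9/2 + (9*sqrt(3)/2)i, -9/2 - (9*sqrt(3)/2)i


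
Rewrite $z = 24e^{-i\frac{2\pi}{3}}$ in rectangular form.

a = r cos θ = 24 * -1/2 = -12
b = r sin θ = 24 * -sqrt(3)/2 = -12*sqrt(3)
z = -12 - 12*sqrt(3)i


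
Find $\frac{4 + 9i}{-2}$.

Divisor is real, so divide each part by -2:
= -2 - (9/2)i


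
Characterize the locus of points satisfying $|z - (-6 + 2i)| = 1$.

|z - z0| = r describes a circle centered at z0 with radius r
Here z0 = -6 + 2i and r = 1
Locus: Circle centered at (-6, 2) with radius 1


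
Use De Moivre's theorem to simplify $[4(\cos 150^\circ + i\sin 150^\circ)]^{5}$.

By De Moivre: z^n = r^n(cos(nθ) + i sin(nθ))
= 4^5(cos(5*150°) + i sin(5*150°))
= 1024(cos 30° + i sin 30°)
= 512*sqrt(3) + 512i


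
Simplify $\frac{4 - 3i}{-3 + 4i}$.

Multiply numerator and denominator by conjugate (-3 - 4i):
= (4 - 3i)(-3 - 4i) / ((-3)^2 + 4^2)
= (-24 - 7i) / 25
= -24/25 - (7/25)i


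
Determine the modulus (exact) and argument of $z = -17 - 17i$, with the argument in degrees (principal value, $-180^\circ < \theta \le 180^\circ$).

|z| = sqrt((-17)^2 + (-17)^2) = sqrt(578)
arg(z) = arctan(b/a) = arctan(-17/-17) (quadrant-adjusted) = -135°


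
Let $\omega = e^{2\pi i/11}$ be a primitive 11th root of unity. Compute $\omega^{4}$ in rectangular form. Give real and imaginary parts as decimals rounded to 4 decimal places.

ω^4 = e^(2πi·4/11) = e^(i·8π/11)
= cos(8π/11) + i sin(8π/11)
= -0.6549 + 0.7557i


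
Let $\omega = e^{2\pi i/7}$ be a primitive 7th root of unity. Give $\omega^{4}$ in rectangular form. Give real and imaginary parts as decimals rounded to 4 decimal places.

ω^4 = e^(2πi·4/7) = e^(i·8π/7)
= cos(8π/7) + i sin(8π/7)
= -0.9010 - 0.4339i


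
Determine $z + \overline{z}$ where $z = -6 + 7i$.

z + conjugate(z) = (a + bi) + (a - bi) = 2a
= 2 * (-6) = -12


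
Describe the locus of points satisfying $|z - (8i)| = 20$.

|z - z0| = r describes a circle centered at z0 with radius r
Here z0 = 8i and r = 20
Locus: Circle centered at (0, 8) with radius 20


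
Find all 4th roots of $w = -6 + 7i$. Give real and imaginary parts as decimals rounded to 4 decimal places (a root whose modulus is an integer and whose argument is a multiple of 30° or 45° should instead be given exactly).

|w| = sqrt(85) ≈ 9.219544, arg(w) ≈ 130.601295°
Root modulus = sqrt(85)^(1/4) ≈ 1.742518
Root arguments: θ_k = (arg(w) + 360°k)/4 for k = 0, 1, ..., 3
Compute each root as (root modulus)(cos θ_k + i sin θ_k) using full-precision intermediates, then round to 4 decimal places.
Roots: 1.4672 + 0.9401i, -0.9401 + 1.4672i, -1.4672 - 0.9401i, 0.9401 - 1.4672i


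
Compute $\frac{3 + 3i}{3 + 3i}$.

Multiply numerator and denominator by conjugate (3 - 3i):
= (3 + 3i)(3 - 3i) / (3^2 + 3^2)
= (18) / 18
= 1


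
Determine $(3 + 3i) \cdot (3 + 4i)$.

(a1*a2 - b1*b2) + (a1*b2 + b1*a2)i
= (9 - 12) + (12 + 9)i
= -3 + 21i


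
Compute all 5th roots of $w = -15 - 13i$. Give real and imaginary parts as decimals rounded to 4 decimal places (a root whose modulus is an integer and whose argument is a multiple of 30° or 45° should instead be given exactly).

|w| = sqrt(394) ≈ 19.849433, arg(w) ≈ 220.914383°
Root modulus = sqrt(394)^(1/5) ≈ 1.817815
Root arguments: θ_k = (arg(w) + 360°k)/5 for k = 0, 1, ..., 4
Compute each root as (root modulus)(cos θ_k + i sin θ_k) using full-precision intermediates, then round to 4 decimal places.
Roots: 1.3036 + 1.2669i, -0.8021 + 1.6313i, -1.7993 - 0.2587i, -0.3099 - 1.7912i, 1.6078 - 0.8483i


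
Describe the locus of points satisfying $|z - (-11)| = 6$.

|z - z0| = r describes a circle centered at z0 with radius r
Here z0 = -11 and r = 6
Locus: Circle centered at (-11, 0) with radius 6


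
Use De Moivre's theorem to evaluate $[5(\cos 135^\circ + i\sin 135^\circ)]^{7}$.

By De Moivre: z^n = r^n(cos(nθ) + i sin(nθ))
= 5^7(cos(7*135°) + i sin(7*135°))
= 78125(cos 225° + i sin 225°)
= -78125*sqrt(2)/2 - (78125*sqrt(2)/2)i


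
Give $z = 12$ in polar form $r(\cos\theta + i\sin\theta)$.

r = |z| = sqrt(a^2 + b^2) = sqrt((12)^2 + (0)^2) = sqrt(144 + 0) = sqrt(144) = 12
b = 0 and a > 0, so z lies on the positive real axis: θ = 0°
z = 12(cos 0° + i sin 0°)


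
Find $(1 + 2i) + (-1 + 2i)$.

(1 + (-1)) + (2 + 2)i = 4i


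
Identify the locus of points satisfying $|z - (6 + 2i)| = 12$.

|z - z0| = r describes a circle centered at z0 with radius r
Here z0 = 6 + 2i and r = 12
Locus: Circle centered at (6, 2) with radius 12


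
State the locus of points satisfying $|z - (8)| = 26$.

|z - z0| = r describes a circle centered at z0 with radius r
Here z0 = 8 and r = 26
Locus: Circle centered at (8, 0) with radius 26


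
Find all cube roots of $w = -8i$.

|w| = 8, arg(w) = 270°
Root modulus = 8^(1/3) = 2
Root arguments: θ_k = (270° + 360°k)/3 for k = 0, 1, ..., 2
Roots: 2i, -sqrt(3) - i, sqrt(3) - i


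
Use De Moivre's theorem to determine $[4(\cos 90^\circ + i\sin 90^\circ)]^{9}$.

By De Moivre: z^n = r^n(cos(nθ) + i sin(nθ))
= 4^9(cos(9*90°) + i sin(9*90°))
= 262144(cos 90° + i sin 90°)
= 262144i


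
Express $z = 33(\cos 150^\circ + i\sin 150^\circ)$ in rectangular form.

a = r cos θ = 33 * -sqrt(3)/2 = -33*sqrt(3)/2
b = r sin θ = 33 * 1/2 = 33/2
z = -33*sqrt(3)/2 + (33/2)i


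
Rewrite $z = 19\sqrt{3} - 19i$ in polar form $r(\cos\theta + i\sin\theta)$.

r = |z| = sqrt(a^2 + b^2) = sqrt((19*sqrt(3))^2 + (-19)^2) = sqrt(1083 + 361) = sqrt(1444) = 38
θ = arctan(b/a) = arctan(-19/32.909) (quadrant-adjusted) = 330°
z = 38(cos 330° + i sin 330°)


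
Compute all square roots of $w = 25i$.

|w| = 25, arg(w) = 90°
Root modulus = 25^(1/2) = 5
Root arguments: θ_k = (90° + 360°k)/2 for k = 0, 1, ..., 1
Roots: 5*sqrt(2)/2 + (5*sqrt(2)/2)i, -5*sqrt(2)/2 - (5*sqrt(2)/2)i


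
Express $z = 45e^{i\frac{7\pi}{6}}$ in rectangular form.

a = r cos θ = 45 * -sqrt(3)/2 = -45*sqrt(3)/2
b = r sin θ = 45 * -1/2 = -45/2
z = -45*sqrt(3)/2 - (45/2)i


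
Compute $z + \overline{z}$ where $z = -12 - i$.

z + conjugate(z) = (a + bi) + (a - bi) = 2a
= 2 * (-12) = -24


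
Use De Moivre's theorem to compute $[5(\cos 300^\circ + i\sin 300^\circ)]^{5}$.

By De Moivre: z^n = r^n(cos(nθ) + i sin(nθ))
= 5^5(cos(5*300°) + i sin(5*300°))
= 3125(cos 60° + i sin 60°)
= 3125/2 + (3125*sqrt(3)/2)i


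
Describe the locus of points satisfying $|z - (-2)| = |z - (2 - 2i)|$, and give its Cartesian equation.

|z - z1| = |z - z2| means z is equidistant from z1 and z2,
i.e. the perpendicular bisector of the segment from (-2, 0) to (2, -2) (midpoint (0, -1)).
With z = x + yi, square both sides:
(x - (-2))^2 + (y - 0)^2 = (x - 2)^2 + (y - (-2))^2
The x^2 and y^2 terms cancel: 8x + (-4)y = 8 - 4 = 4
Simplify: 2x - y = 1
Locus: Perpendicular bisector of the segment from (-2, 0) to (2, -2): the line 2x - y = 1


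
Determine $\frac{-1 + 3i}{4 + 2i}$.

Multiply numerator and denominator by conjugate (4 - 2i):
= (-1 + 3i)(4 - 2i) / (4^2 + 2^2)
= (2 + 14i) / 20
Divide through by 2: (1 + 7i) / 10
= 1/10 + (7/10)i


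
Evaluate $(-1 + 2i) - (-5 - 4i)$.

(-1 - (-5)) + (2 - (-4))i = 4 + 6i


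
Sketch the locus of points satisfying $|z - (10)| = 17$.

|z - z0| = r describes a circle centered at z0 with radius r
Here z0 = 10 and r = 17
Locus: Circle centered at (10, 0) with radius 17


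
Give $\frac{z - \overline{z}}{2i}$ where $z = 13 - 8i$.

z - conjugate(z) = 2bi
(z - conjugate(z))/(2i) = 2bi/(2i) = b = -8


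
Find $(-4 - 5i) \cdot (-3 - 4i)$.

(a1*a2 - b1*b2) + (a1*b2 + b1*a2)i
= (12 - 20) + (16 + 15)i
= -8 + 31i
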